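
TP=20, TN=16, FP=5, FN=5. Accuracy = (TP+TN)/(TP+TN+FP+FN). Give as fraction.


Accuracy = (TP + TN) / (TP + TN + FP + FN)
TP + TN = 20 + 16 = 36
Total = 20 + 16 + 5 + 5 = 46
Accuracy = 36 / 46 = 18/23

18/23


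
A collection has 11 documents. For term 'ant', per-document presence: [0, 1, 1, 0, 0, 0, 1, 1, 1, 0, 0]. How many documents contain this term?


Checking each document for 'ant':
Doc 1: absent
Doc 2: present
Doc 3: present
Doc 4: absent
Doc 5: absent
Doc 6: absent
Doc 7: present
Doc 8: present
Doc 9: present
Doc 10: absent
Doc 11: absent
df = sum of presences = 0 + 1 + 1 + 0 + 0 + 0 + 1 + 1 + 1 + 0 + 0 = 5

5


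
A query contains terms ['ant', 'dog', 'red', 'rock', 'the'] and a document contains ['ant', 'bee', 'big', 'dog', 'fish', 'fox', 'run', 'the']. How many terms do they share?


Query terms: ['ant', 'dog', 'red', 'rock', 'the']
Document terms: ['ant', 'bee', 'big', 'dog', 'fish', 'fox', 'run', 'the']
Common terms: ['ant', 'dog', 'the']
Overlap count = 3

3


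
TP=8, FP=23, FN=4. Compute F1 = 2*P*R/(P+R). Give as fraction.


F1 = 2 * P * R / (P + R)
P = TP/(TP+FP) = 8/31 = 8/31
R = TP/(TP+FN) = 8/12 = 2/3
2 * P * R = 2 * 8/31 * 2/3 = 32/93
P + R = 8/31 + 2/3 = 86/93
F1 = 32/93 / 86/93 = 16/43

16/43


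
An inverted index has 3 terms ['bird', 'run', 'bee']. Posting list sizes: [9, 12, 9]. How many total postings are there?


Summing posting list sizes:
'bird': 9 postings
'run': 12 postings
'bee': 9 postings
Total = 9 + 12 + 9 = 30

30


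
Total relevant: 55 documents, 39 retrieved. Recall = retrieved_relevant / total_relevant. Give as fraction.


Recall = retrieved_relevant / total_relevant
= 39 / 55
= 39 / (39 + 16)
= 39/55

39/55


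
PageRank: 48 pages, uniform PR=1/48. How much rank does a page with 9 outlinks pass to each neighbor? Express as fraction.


Initial PR = 1/48 = 1/48
Outlinks = 9
Contribution per link = PR / outlinks
= 1/48 / 9
= 1/432

1/432


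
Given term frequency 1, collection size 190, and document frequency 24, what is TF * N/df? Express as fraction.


TF * (N/df)
= 1 * (190/24)
= 1 * 95/12
= 95/12

95/12


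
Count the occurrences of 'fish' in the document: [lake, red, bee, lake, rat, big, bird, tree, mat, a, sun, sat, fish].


Document has 13 words
Scanning for 'fish':
Found at positions: [12]
Count = 1

1


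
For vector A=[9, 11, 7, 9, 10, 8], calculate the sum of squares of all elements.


|A|^2 = sum of squared components
A[0]^2 = 9^2 = 81
A[1]^2 = 11^2 = 121
A[2]^2 = 7^2 = 49
A[3]^2 = 9^2 = 81
A[4]^2 = 10^2 = 100
A[5]^2 = 8^2 = 64
Sum = 81 + 121 + 49 + 81 + 100 + 64 = 496

496


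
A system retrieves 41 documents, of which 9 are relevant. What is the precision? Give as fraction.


Precision = relevant_retrieved / total_retrieved
= 9 / 41
= 9 / (9 + 32)
= 9/41

9/41


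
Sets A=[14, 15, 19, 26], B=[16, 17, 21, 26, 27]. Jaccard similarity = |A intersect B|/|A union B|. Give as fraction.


A intersect B = [26]
|A intersect B| = 1
A union B = [14, 15, 16, 17, 19, 21, 26, 27]
|A union B| = 8
Jaccard = 1/8 = 1/8

1/8


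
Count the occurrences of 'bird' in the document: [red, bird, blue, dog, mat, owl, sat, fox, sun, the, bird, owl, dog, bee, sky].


Document has 15 words
Scanning for 'bird':
Found at positions: [1, 10]
Count = 2

2


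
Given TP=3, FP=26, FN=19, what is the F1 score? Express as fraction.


F1 = 2 * P * R / (P + R)
P = TP/(TP+FP) = 3/29 = 3/29
R = TP/(TP+FN) = 3/22 = 3/22
2 * P * R = 2 * 3/29 * 3/22 = 9/319
P + R = 3/29 + 3/22 = 153/638
F1 = 9/319 / 153/638 = 2/17

2/17


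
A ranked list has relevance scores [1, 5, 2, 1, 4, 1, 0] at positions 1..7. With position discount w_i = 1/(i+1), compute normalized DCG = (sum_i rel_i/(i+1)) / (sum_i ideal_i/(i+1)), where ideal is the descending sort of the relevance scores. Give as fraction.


Position discount weights w_i = 1/(i+1) for i=1..7:
Weights = [1/2, 1/3, 1/4, 1/5, 1/6, 1/7, 1/8]
Actual relevance: [1, 5, 2, 1, 4, 1, 0]
DCG = 1/2 + 5/3 + 2/4 + 1/5 + 4/6 + 1/7 + 0/8 = 386/105
Ideal relevance (sorted desc): [5, 4, 2, 1, 1, 1, 0]
Ideal DCG = 5/2 + 4/3 + 2/4 + 1/5 + 1/6 + 1/7 + 0/8 = 339/70
nDCG = DCG / ideal_DCG = 386/105 / 339/70 = 772/1017

772/1017


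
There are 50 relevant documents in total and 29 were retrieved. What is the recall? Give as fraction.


Recall = retrieved_relevant / total_relevant
= 29 / 50
= 29 / (29 + 21)
= 29/50

29/50


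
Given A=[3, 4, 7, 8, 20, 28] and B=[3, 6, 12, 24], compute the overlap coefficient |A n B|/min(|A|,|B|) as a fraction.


A intersect B = [3]
|A intersect B| = 1
min(|A|, |B|) = min(6, 4) = 4
Overlap = 1 / 4 = 1/4

1/4


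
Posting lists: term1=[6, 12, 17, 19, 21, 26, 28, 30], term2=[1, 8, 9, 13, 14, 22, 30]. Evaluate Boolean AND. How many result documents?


Boolean AND: find intersection of posting lists
term1 docs: [6, 12, 17, 19, 21, 26, 28, 30]
term2 docs: [1, 8, 9, 13, 14, 22, 30]
Intersection: [30]
|intersection| = 1

1


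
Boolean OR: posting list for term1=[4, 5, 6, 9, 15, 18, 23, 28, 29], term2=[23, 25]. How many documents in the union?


Boolean OR: find union of posting lists
term1 docs: [4, 5, 6, 9, 15, 18, 23, 28, 29]
term2 docs: [23, 25]
Union: [4, 5, 6, 9, 15, 18, 23, 25, 28, 29]
|union| = 10

10


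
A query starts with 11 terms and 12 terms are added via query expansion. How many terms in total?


Original terms: 11
Expansion terms: 12
Total = 11 + 12 = 23

23


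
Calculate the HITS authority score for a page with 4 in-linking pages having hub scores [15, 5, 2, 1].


Authority = sum of hub scores of in-linkers
In-link 1: hub score = 15
In-link 2: hub score = 5
In-link 3: hub score = 2
In-link 4: hub score = 1
Authority = 15 + 5 + 2 + 1 = 23

23


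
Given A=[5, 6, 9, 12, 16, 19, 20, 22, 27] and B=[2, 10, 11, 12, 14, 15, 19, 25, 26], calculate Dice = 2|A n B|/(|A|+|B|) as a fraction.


A intersect B = [12, 19]
|A intersect B| = 2
|A| = 9, |B| = 9
Dice = 2*2 / (9+9)
= 4 / 18 = 2/9

2/9


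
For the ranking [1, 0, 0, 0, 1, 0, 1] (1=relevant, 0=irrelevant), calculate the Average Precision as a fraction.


Computing P@k for each relevant position:
Position 1: relevant, P@1 = 1/1 = 1
Position 2: not relevant
Position 3: not relevant
Position 4: not relevant
Position 5: relevant, P@5 = 2/5 = 2/5
Position 6: not relevant
Position 7: relevant, P@7 = 3/7 = 3/7
Sum of P@k = 1 + 2/5 + 3/7 = 64/35
AP = 64/35 / 3 = 64/105

64/105


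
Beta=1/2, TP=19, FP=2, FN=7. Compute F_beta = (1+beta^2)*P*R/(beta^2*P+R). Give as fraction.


P = TP/(TP+FP) = 19/21 = 19/21
R = TP/(TP+FN) = 19/26 = 19/26
beta^2 = 1/2^2 = 1/4
(1 + beta^2) = 5/4
Numerator = (1+beta^2)*P*R = 1805/2184
Denominator = beta^2*P + R = 19/84 + 19/26 = 1045/1092
F_beta = 19/22

19/22


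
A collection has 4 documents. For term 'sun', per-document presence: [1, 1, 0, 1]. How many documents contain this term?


Checking each document for 'sun':
Doc 1: present
Doc 2: present
Doc 3: absent
Doc 4: present
df = sum of presences = 1 + 1 + 0 + 1 = 3

3


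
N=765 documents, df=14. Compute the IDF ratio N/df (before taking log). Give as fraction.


IDF ratio = N / df
= 765 / 14
= 765/14

765/14


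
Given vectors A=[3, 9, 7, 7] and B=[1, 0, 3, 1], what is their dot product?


Dot product = sum of element-wise products
A[0]*B[0] = 3*1 = 3
A[1]*B[1] = 9*0 = 0
A[2]*B[2] = 7*3 = 21
A[3]*B[3] = 7*1 = 7
Sum = 3 + 0 + 21 + 7 = 31

31


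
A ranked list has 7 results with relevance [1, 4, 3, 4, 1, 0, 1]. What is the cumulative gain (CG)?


Cumulative Gain = sum of relevance scores
Position 1: rel=1, running sum=1
Position 2: rel=4, running sum=5
Position 3: rel=3, running sum=8
Position 4: rel=4, running sum=12
Position 5: rel=1, running sum=13
Position 6: rel=0, running sum=13
Position 7: rel=1, running sum=14
CG = 14

14


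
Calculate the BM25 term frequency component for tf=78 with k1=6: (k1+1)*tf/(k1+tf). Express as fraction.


BM25 TF component = (k1+1)*tf / (k1+tf)
k1 = 6, tf = 78
Numerator = (6+1)*78 = 546
Denominator = 6 + 78 = 84
= 546/84 = 13/2

13/2


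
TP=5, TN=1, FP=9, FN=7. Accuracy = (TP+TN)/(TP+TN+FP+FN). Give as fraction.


Accuracy = (TP + TN) / (TP + TN + FP + FN)
TP + TN = 5 + 1 = 6
Total = 5 + 1 + 9 + 7 = 22
Accuracy = 6 / 22 = 3/11

3/11


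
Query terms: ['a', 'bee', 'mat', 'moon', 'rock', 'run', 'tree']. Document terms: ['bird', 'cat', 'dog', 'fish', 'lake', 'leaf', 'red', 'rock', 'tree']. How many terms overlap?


Query terms: ['a', 'bee', 'mat', 'moon', 'rock', 'run', 'tree']
Document terms: ['bird', 'cat', 'dog', 'fish', 'lake', 'leaf', 'red', 'rock', 'tree']
Common terms: ['rock', 'tree']
Overlap count = 2

2


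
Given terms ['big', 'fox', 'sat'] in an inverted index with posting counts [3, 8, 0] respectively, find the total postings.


Summing posting list sizes:
'big': 3 postings
'fox': 8 postings
'sat': 0 postings
Total = 3 + 8 + 0 = 11

11


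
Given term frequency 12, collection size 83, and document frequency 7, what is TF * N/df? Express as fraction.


TF * (N/df)
= 12 * (83/7)
= 12 * 83/7
= 996/7

996/7


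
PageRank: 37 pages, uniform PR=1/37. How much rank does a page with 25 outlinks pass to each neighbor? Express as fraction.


Initial PR = 1/37 = 1/37
Outlinks = 25
Contribution per link = PR / outlinks
= 1/37 / 25
= 1/925

1/925


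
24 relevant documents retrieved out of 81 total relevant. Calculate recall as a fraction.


Recall = retrieved_relevant / total_relevant
= 24 / 81
= 24 / (24 + 57)
= 8/27

8/27


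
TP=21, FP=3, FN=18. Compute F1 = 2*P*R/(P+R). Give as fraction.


F1 = 2 * P * R / (P + R)
P = TP/(TP+FP) = 21/24 = 7/8
R = TP/(TP+FN) = 21/39 = 7/13
2 * P * R = 2 * 7/8 * 7/13 = 49/52
P + R = 7/8 + 7/13 = 147/104
F1 = 49/52 / 147/104 = 2/3

2/3


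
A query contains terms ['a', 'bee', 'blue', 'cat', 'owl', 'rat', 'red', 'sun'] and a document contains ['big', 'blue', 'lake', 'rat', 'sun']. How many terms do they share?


Query terms: ['a', 'bee', 'blue', 'cat', 'owl', 'rat', 'red', 'sun']
Document terms: ['big', 'blue', 'lake', 'rat', 'sun']
Common terms: ['blue', 'rat', 'sun']
Overlap count = 3

3


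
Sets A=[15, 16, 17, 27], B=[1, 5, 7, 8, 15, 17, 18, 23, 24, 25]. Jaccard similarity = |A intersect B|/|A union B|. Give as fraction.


A intersect B = [15, 17]
|A intersect B| = 2
A union B = [1, 5, 7, 8, 15, 16, 17, 18, 23, 24, 25, 27]
|A union B| = 12
Jaccard = 2/12 = 1/6

1/6


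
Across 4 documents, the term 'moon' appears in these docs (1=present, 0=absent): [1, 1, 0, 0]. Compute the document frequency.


Checking each document for 'moon':
Doc 1: present
Doc 2: present
Doc 3: absent
Doc 4: absent
df = sum of presences = 1 + 1 + 0 + 0 = 2

2


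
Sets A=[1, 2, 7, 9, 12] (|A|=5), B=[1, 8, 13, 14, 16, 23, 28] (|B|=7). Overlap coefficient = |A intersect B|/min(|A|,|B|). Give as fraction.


A intersect B = [1]
|A intersect B| = 1
min(|A|, |B|) = min(5, 7) = 5
Overlap = 1 / 5 = 1/5

1/5


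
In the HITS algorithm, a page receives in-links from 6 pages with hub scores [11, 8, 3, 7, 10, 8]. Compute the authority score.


Authority = sum of hub scores of in-linkers
In-link 1: hub score = 11
In-link 2: hub score = 8
In-link 3: hub score = 3
In-link 4: hub score = 7
In-link 5: hub score = 10
In-link 6: hub score = 8
Authority = 11 + 8 + 3 + 7 + 10 + 8 = 47

47


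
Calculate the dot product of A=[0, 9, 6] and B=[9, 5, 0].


Dot product = sum of element-wise products
A[0]*B[0] = 0*9 = 0
A[1]*B[1] = 9*5 = 45
A[2]*B[2] = 6*0 = 0
Sum = 0 + 45 + 0 = 45

45


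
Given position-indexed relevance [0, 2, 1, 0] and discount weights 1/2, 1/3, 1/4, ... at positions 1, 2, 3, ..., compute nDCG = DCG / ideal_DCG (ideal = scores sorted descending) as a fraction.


Position discount weights w_i = 1/(i+1) for i=1..4:
Weights = [1/2, 1/3, 1/4, 1/5]
Actual relevance: [0, 2, 1, 0]
DCG = 0/2 + 2/3 + 1/4 + 0/5 = 11/12
Ideal relevance (sorted desc): [2, 1, 0, 0]
Ideal DCG = 2/2 + 1/3 + 0/4 + 0/5 = 4/3
nDCG = DCG / ideal_DCG = 11/12 / 4/3 = 11/16

11/16


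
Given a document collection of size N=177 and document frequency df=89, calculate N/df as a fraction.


IDF ratio = N / df
= 177 / 89
= 177/89

177/89


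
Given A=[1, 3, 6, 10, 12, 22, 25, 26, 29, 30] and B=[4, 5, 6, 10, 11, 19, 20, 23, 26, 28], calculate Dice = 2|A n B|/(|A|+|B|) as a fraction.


A intersect B = [6, 10, 26]
|A intersect B| = 3
|A| = 10, |B| = 10
Dice = 2*3 / (10+10)
= 6 / 20 = 3/10

3/10


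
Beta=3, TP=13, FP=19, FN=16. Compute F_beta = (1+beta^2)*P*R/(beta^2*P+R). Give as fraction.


P = TP/(TP+FP) = 13/32 = 13/32
R = TP/(TP+FN) = 13/29 = 13/29
beta^2 = 3^2 = 9
(1 + beta^2) = 10
Numerator = (1+beta^2)*P*R = 845/464
Denominator = beta^2*P + R = 117/32 + 13/29 = 3809/928
F_beta = 130/293

130/293


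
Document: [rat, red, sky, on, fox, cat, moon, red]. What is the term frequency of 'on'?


Document has 8 words
Scanning for 'on':
Found at positions: [3]
Count = 1

1


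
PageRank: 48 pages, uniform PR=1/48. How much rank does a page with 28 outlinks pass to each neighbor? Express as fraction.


Initial PR = 1/48 = 1/48
Outlinks = 28
Contribution per link = PR / outlinks
= 1/48 / 28
= 1/1344

1/1344


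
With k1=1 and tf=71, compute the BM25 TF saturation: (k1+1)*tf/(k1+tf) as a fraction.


BM25 TF component = (k1+1)*tf / (k1+tf)
k1 = 1, tf = 71
Numerator = (1+1)*71 = 142
Denominator = 1 + 71 = 72
= 142/72 = 71/36

71/36


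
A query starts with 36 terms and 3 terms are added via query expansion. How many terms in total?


Original terms: 36
Expansion terms: 3
Total = 36 + 3 = 39

39


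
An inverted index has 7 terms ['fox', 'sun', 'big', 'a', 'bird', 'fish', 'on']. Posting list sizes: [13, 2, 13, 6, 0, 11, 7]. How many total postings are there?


Summing posting list sizes:
'fox': 13 postings
'sun': 2 postings
'big': 13 postings
'a': 6 postings
'bird': 0 postings
'fish': 11 postings
'on': 7 postings
Total = 13 + 2 + 13 + 6 + 0 + 11 + 7 = 52

52


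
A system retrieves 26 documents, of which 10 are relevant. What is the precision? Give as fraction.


Precision = relevant_retrieved / total_retrieved
= 10 / 26
= 10 / (10 + 16)
= 5/13

5/13


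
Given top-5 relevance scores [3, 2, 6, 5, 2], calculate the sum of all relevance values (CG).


Cumulative Gain = sum of relevance scores
Position 1: rel=3, running sum=3
Position 2: rel=2, running sum=5
Position 3: rel=6, running sum=11
Position 4: rel=5, running sum=16
Position 5: rel=2, running sum=18
CG = 18

18


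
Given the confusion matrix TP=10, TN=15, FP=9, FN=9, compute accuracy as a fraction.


Accuracy = (TP + TN) / (TP + TN + FP + FN)
TP + TN = 10 + 15 = 25
Total = 10 + 15 + 9 + 9 = 43
Accuracy = 25 / 43 = 25/43

25/43


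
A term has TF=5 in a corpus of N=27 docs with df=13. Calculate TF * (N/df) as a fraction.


TF * (N/df)
= 5 * (27/13)
= 5 * 27/13
= 135/13

135/13


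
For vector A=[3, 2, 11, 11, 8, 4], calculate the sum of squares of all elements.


|A|^2 = sum of squared components
A[0]^2 = 3^2 = 9
A[1]^2 = 2^2 = 4
A[2]^2 = 11^2 = 121
A[3]^2 = 11^2 = 121
A[4]^2 = 8^2 = 64
A[5]^2 = 4^2 = 16
Sum = 9 + 4 + 121 + 121 + 64 + 16 = 335

335


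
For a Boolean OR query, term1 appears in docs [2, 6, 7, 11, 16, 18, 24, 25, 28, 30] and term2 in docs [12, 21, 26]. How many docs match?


Boolean OR: find union of posting lists
term1 docs: [2, 6, 7, 11, 16, 18, 24, 25, 28, 30]
term2 docs: [12, 21, 26]
Union: [2, 6, 7, 11, 12, 16, 18, 21, 24, 25, 26, 28, 30]
|union| = 13

13


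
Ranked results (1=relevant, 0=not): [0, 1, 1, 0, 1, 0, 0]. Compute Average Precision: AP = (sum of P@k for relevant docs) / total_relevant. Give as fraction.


Computing P@k for each relevant position:
Position 1: not relevant
Position 2: relevant, P@2 = 1/2 = 1/2
Position 3: relevant, P@3 = 2/3 = 2/3
Position 4: not relevant
Position 5: relevant, P@5 = 3/5 = 3/5
Position 6: not relevant
Position 7: not relevant
Sum of P@k = 1/2 + 2/3 + 3/5 = 53/30
AP = 53/30 / 3 = 53/90

53/90


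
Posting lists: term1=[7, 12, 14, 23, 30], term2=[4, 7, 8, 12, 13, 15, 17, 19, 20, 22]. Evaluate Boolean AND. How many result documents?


Boolean AND: find intersection of posting lists
term1 docs: [7, 12, 14, 23, 30]
term2 docs: [4, 7, 8, 12, 13, 15, 17, 19, 20, 22]
Intersection: [7, 12]
|intersection| = 2

2


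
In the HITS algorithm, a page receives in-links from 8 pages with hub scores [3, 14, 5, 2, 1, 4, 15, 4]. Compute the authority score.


Authority = sum of hub scores of in-linkers
In-link 1: hub score = 3
In-link 2: hub score = 14
In-link 3: hub score = 5
In-link 4: hub score = 2
In-link 5: hub score = 1
In-link 6: hub score = 4
In-link 7: hub score = 15
In-link 8: hub score = 4
Authority = 3 + 14 + 5 + 2 + 1 + 4 + 15 + 4 = 48

48


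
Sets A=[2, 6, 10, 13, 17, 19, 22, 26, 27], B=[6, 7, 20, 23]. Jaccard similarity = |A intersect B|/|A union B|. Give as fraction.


A intersect B = [6]
|A intersect B| = 1
A union B = [2, 6, 7, 10, 13, 17, 19, 20, 22, 23, 26, 27]
|A union B| = 12
Jaccard = 1/12 = 1/12

1/12


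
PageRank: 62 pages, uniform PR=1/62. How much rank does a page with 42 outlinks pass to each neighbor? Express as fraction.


Initial PR = 1/62 = 1/62
Outlinks = 42
Contribution per link = PR / outlinks
= 1/62 / 42
= 1/2604

1/2604


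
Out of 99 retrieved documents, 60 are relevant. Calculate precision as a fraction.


Precision = relevant_retrieved / total_retrieved
= 60 / 99
= 60 / (60 + 39)
= 20/33

20/33


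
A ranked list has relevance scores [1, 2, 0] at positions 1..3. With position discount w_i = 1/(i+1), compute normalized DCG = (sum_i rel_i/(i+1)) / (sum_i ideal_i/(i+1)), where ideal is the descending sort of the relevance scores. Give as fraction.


Position discount weights w_i = 1/(i+1) for i=1..3:
Weights = [1/2, 1/3, 1/4]
Actual relevance: [1, 2, 0]
DCG = 1/2 + 2/3 + 0/4 = 7/6
Ideal relevance (sorted desc): [2, 1, 0]
Ideal DCG = 2/2 + 1/3 + 0/4 = 4/3
nDCG = DCG / ideal_DCG = 7/6 / 4/3 = 7/8

7/8


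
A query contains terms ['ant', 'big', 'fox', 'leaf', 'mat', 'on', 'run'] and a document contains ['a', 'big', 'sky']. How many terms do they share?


Query terms: ['ant', 'big', 'fox', 'leaf', 'mat', 'on', 'run']
Document terms: ['a', 'big', 'sky']
Common terms: ['big']
Overlap count = 1

1


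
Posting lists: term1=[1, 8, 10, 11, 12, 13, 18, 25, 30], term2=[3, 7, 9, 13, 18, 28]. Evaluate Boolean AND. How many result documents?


Boolean AND: find intersection of posting lists
term1 docs: [1, 8, 10, 11, 12, 13, 18, 25, 30]
term2 docs: [3, 7, 9, 13, 18, 28]
Intersection: [13, 18]
|intersection| = 2

2


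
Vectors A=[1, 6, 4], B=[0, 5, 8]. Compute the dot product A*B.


Dot product = sum of element-wise products
A[0]*B[0] = 1*0 = 0
A[1]*B[1] = 6*5 = 30
A[2]*B[2] = 4*8 = 32
Sum = 0 + 30 + 32 = 62

62


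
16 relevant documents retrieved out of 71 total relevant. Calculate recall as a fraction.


Recall = retrieved_relevant / total_relevant
= 16 / 71
= 16 / (16 + 55)
= 16/71

16/71


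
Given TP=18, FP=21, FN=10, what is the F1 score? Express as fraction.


F1 = 2 * P * R / (P + R)
P = TP/(TP+FP) = 18/39 = 6/13
R = TP/(TP+FN) = 18/28 = 9/14
2 * P * R = 2 * 6/13 * 9/14 = 54/91
P + R = 6/13 + 9/14 = 201/182
F1 = 54/91 / 201/182 = 36/67

36/67


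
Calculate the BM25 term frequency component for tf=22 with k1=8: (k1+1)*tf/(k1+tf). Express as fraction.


BM25 TF component = (k1+1)*tf / (k1+tf)
k1 = 8, tf = 22
Numerator = (8+1)*22 = 198
Denominator = 8 + 22 = 30
= 198/30 = 33/5

33/5


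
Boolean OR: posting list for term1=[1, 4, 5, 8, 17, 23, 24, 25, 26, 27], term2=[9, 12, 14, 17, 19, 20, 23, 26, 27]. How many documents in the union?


Boolean OR: find union of posting lists
term1 docs: [1, 4, 5, 8, 17, 23, 24, 25, 26, 27]
term2 docs: [9, 12, 14, 17, 19, 20, 23, 26, 27]
Union: [1, 4, 5, 8, 9, 12, 14, 17, 19, 20, 23, 24, 25, 26, 27]
|union| = 15

15


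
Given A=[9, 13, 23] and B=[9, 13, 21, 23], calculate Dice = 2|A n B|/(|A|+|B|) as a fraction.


A intersect B = [9, 13, 23]
|A intersect B| = 3
|A| = 3, |B| = 4
Dice = 2*3 / (3+4)
= 6 / 7 = 6/7

6/7


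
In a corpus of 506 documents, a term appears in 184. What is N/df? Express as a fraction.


IDF ratio = N / df
= 506 / 184
= 11/4

11/4


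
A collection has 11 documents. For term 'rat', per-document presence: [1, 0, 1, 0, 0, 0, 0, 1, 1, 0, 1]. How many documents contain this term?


Checking each document for 'rat':
Doc 1: present
Doc 2: absent
Doc 3: present
Doc 4: absent
Doc 5: absent
Doc 6: absent
Doc 7: absent
Doc 8: present
Doc 9: present
Doc 10: absent
Doc 11: present
df = sum of presences = 1 + 0 + 1 + 0 + 0 + 0 + 0 + 1 + 1 + 0 + 1 = 5

5


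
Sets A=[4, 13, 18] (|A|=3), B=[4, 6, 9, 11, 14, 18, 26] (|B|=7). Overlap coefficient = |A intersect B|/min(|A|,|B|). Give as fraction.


A intersect B = [4, 18]
|A intersect B| = 2
min(|A|, |B|) = min(3, 7) = 3
Overlap = 2 / 3 = 2/3

2/3


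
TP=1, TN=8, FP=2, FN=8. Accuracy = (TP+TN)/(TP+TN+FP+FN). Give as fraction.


Accuracy = (TP + TN) / (TP + TN + FP + FN)
TP + TN = 1 + 8 = 9
Total = 1 + 8 + 2 + 8 = 19
Accuracy = 9 / 19 = 9/19

9/19


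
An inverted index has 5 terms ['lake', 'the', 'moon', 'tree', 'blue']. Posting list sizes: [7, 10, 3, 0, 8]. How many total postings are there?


Summing posting list sizes:
'lake': 7 postings
'the': 10 postings
'moon': 3 postings
'tree': 0 postings
'blue': 8 postings
Total = 7 + 10 + 3 + 0 + 8 = 28

28


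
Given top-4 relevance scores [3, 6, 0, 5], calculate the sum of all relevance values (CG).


Cumulative Gain = sum of relevance scores
Position 1: rel=3, running sum=3
Position 2: rel=6, running sum=9
Position 3: rel=0, running sum=9
Position 4: rel=5, running sum=14
CG = 14

14


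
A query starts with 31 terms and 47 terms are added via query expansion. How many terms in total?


Original terms: 31
Expansion terms: 47
Total = 31 + 47 = 78

78


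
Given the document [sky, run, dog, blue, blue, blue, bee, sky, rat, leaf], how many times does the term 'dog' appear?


Document has 10 words
Scanning for 'dog':
Found at positions: [2]
Count = 1

1


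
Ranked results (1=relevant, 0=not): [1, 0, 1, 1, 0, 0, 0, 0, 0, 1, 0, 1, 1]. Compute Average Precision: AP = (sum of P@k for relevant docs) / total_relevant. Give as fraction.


Computing P@k for each relevant position:
Position 1: relevant, P@1 = 1/1 = 1
Position 2: not relevant
Position 3: relevant, P@3 = 2/3 = 2/3
Position 4: relevant, P@4 = 3/4 = 3/4
Position 5: not relevant
Position 6: not relevant
Position 7: not relevant
Position 8: not relevant
Position 9: not relevant
Position 10: relevant, P@10 = 4/10 = 2/5
Position 11: not relevant
Position 12: relevant, P@12 = 5/12 = 5/12
Position 13: relevant, P@13 = 6/13 = 6/13
Sum of P@k = 1 + 2/3 + 3/4 + 2/5 + 5/12 + 6/13 = 1441/390
AP = 1441/390 / 6 = 1441/2340

1441/2340


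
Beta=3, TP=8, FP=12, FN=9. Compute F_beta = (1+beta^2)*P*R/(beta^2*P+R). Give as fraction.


P = TP/(TP+FP) = 8/20 = 2/5
R = TP/(TP+FN) = 8/17 = 8/17
beta^2 = 3^2 = 9
(1 + beta^2) = 10
Numerator = (1+beta^2)*P*R = 32/17
Denominator = beta^2*P + R = 18/5 + 8/17 = 346/85
F_beta = 80/173

80/173


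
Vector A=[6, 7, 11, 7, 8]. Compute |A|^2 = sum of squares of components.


|A|^2 = sum of squared components
A[0]^2 = 6^2 = 36
A[1]^2 = 7^2 = 49
A[2]^2 = 11^2 = 121
A[3]^2 = 7^2 = 49
A[4]^2 = 8^2 = 64
Sum = 36 + 49 + 121 + 49 + 64 = 319

319


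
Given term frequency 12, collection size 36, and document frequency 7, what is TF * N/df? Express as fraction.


TF * (N/df)
= 12 * (36/7)
= 12 * 36/7
= 432/7

432/7


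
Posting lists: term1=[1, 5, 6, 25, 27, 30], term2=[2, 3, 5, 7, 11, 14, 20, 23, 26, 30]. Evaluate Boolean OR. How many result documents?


Boolean OR: find union of posting lists
term1 docs: [1, 5, 6, 25, 27, 30]
term2 docs: [2, 3, 5, 7, 11, 14, 20, 23, 26, 30]
Union: [1, 2, 3, 5, 6, 7, 11, 14, 20, 23, 25, 26, 27, 30]
|union| = 14

14


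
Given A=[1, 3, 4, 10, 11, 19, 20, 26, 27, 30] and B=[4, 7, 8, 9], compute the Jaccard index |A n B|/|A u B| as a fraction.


A intersect B = [4]
|A intersect B| = 1
A union B = [1, 3, 4, 7, 8, 9, 10, 11, 19, 20, 26, 27, 30]
|A union B| = 13
Jaccard = 1/13 = 1/13

1/13


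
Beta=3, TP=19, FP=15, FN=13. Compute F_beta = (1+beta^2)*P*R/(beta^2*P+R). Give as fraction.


P = TP/(TP+FP) = 19/34 = 19/34
R = TP/(TP+FN) = 19/32 = 19/32
beta^2 = 3^2 = 9
(1 + beta^2) = 10
Numerator = (1+beta^2)*P*R = 1805/544
Denominator = beta^2*P + R = 171/34 + 19/32 = 3059/544
F_beta = 95/161

95/161


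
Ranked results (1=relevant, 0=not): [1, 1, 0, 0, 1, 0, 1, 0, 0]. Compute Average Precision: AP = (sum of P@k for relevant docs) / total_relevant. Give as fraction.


Computing P@k for each relevant position:
Position 1: relevant, P@1 = 1/1 = 1
Position 2: relevant, P@2 = 2/2 = 1
Position 3: not relevant
Position 4: not relevant
Position 5: relevant, P@5 = 3/5 = 3/5
Position 6: not relevant
Position 7: relevant, P@7 = 4/7 = 4/7
Position 8: not relevant
Position 9: not relevant
Sum of P@k = 1 + 1 + 3/5 + 4/7 = 111/35
AP = 111/35 / 4 = 111/140

111/140


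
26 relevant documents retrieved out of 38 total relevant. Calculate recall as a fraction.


Recall = retrieved_relevant / total_relevant
= 26 / 38
= 26 / (26 + 12)
= 13/19

13/19


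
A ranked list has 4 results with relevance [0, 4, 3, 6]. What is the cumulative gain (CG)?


Cumulative Gain = sum of relevance scores
Position 1: rel=0, running sum=0
Position 2: rel=4, running sum=4
Position 3: rel=3, running sum=7
Position 4: rel=6, running sum=13
CG = 13

13


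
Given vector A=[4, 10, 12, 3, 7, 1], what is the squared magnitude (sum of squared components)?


|A|^2 = sum of squared components
A[0]^2 = 4^2 = 16
A[1]^2 = 10^2 = 100
A[2]^2 = 12^2 = 144
A[3]^2 = 3^2 = 9
A[4]^2 = 7^2 = 49
A[5]^2 = 1^2 = 1
Sum = 16 + 100 + 144 + 9 + 49 + 1 = 319

319


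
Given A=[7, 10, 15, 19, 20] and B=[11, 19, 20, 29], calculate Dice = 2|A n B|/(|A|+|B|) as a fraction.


A intersect B = [19, 20]
|A intersect B| = 2
|A| = 5, |B| = 4
Dice = 2*2 / (5+4)
= 4 / 9 = 4/9

4/9


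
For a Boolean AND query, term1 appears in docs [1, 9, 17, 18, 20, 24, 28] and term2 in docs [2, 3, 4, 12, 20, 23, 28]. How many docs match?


Boolean AND: find intersection of posting lists
term1 docs: [1, 9, 17, 18, 20, 24, 28]
term2 docs: [2, 3, 4, 12, 20, 23, 28]
Intersection: [20, 28]
|intersection| = 2

2


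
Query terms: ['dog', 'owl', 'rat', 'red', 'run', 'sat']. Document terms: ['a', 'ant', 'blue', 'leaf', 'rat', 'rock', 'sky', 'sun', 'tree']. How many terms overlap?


Query terms: ['dog', 'owl', 'rat', 'red', 'run', 'sat']
Document terms: ['a', 'ant', 'blue', 'leaf', 'rat', 'rock', 'sky', 'sun', 'tree']
Common terms: ['rat']
Overlap count = 1

1


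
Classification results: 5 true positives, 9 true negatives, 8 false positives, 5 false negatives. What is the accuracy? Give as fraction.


Accuracy = (TP + TN) / (TP + TN + FP + FN)
TP + TN = 5 + 9 = 14
Total = 5 + 9 + 8 + 5 = 27
Accuracy = 14 / 27 = 14/27

14/27


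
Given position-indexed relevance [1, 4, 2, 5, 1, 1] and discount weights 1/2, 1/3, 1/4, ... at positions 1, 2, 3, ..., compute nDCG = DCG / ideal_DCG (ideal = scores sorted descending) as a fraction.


Position discount weights w_i = 1/(i+1) for i=1..6:
Weights = [1/2, 1/3, 1/4, 1/5, 1/6, 1/7]
Actual relevance: [1, 4, 2, 5, 1, 1]
DCG = 1/2 + 4/3 + 2/4 + 5/5 + 1/6 + 1/7 = 51/14
Ideal relevance (sorted desc): [5, 4, 2, 1, 1, 1]
Ideal DCG = 5/2 + 4/3 + 2/4 + 1/5 + 1/6 + 1/7 = 339/70
nDCG = DCG / ideal_DCG = 51/14 / 339/70 = 85/113

85/113


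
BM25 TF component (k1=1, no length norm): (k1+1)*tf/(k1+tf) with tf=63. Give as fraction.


BM25 TF component = (k1+1)*tf / (k1+tf)
k1 = 1, tf = 63
Numerator = (1+1)*63 = 126
Denominator = 1 + 63 = 64
= 126/64 = 63/32

63/32


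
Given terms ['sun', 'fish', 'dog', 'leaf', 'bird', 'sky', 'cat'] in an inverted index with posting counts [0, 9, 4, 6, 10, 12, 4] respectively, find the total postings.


Summing posting list sizes:
'sun': 0 postings
'fish': 9 postings
'dog': 4 postings
'leaf': 6 postings
'bird': 10 postings
'sky': 12 postings
'cat': 4 postings
Total = 0 + 9 + 4 + 6 + 10 + 12 + 4 = 45

45


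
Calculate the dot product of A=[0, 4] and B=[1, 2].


Dot product = sum of element-wise products
A[0]*B[0] = 0*1 = 0
A[1]*B[1] = 4*2 = 8
Sum = 0 + 8 = 8

8


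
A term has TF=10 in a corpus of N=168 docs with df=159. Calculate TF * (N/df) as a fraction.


TF * (N/df)
= 10 * (168/159)
= 10 * 56/53
= 560/53

560/53


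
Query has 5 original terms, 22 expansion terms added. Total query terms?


Original terms: 5
Expansion terms: 22
Total = 5 + 22 = 27

27


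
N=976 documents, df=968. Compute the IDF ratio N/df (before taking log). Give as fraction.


IDF ratio = N / df
= 976 / 968
= 122/121

122/121


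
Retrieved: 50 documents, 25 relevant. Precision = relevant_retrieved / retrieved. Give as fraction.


Precision = relevant_retrieved / total_retrieved
= 25 / 50
= 25 / (25 + 25)
= 1/2

1/2


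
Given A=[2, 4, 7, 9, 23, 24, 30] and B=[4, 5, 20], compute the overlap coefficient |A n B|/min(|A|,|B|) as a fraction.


A intersect B = [4]
|A intersect B| = 1
min(|A|, |B|) = min(7, 3) = 3
Overlap = 1 / 3 = 1/3

1/3


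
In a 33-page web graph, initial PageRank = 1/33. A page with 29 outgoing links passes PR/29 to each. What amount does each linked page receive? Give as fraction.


Initial PR = 1/33 = 1/33
Outlinks = 29
Contribution per link = PR / outlinks
= 1/33 / 29
= 1/957

1/957


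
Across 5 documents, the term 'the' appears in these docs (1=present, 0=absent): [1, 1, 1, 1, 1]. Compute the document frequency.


Checking each document for 'the':
Doc 1: present
Doc 2: present
Doc 3: present
Doc 4: present
Doc 5: present
df = sum of presences = 1 + 1 + 1 + 1 + 1 = 5

5


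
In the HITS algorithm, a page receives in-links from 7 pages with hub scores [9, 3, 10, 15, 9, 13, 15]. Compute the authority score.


Authority = sum of hub scores of in-linkers
In-link 1: hub score = 9
In-link 2: hub score = 3
In-link 3: hub score = 10
In-link 4: hub score = 15
In-link 5: hub score = 9
In-link 6: hub score = 13
In-link 7: hub score = 15
Authority = 9 + 3 + 10 + 15 + 9 + 13 + 15 = 74

74


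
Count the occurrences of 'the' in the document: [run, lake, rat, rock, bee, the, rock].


Document has 7 words
Scanning for 'the':
Found at positions: [5]
Count = 1

1


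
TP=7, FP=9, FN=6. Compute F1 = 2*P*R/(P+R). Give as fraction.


F1 = 2 * P * R / (P + R)
P = TP/(TP+FP) = 7/16 = 7/16
R = TP/(TP+FN) = 7/13 = 7/13
2 * P * R = 2 * 7/16 * 7/13 = 49/104
P + R = 7/16 + 7/13 = 203/208
F1 = 49/104 / 203/208 = 14/29

14/29


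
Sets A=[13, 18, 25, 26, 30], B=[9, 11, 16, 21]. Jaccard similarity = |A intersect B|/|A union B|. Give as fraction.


A intersect B = []
|A intersect B| = 0
A union B = [9, 11, 13, 16, 18, 21, 25, 26, 30]
|A union B| = 9
Jaccard = 0/9 = 0

0


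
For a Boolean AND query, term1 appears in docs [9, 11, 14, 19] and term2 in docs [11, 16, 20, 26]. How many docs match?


Boolean AND: find intersection of posting lists
term1 docs: [9, 11, 14, 19]
term2 docs: [11, 16, 20, 26]
Intersection: [11]
|intersection| = 1

1


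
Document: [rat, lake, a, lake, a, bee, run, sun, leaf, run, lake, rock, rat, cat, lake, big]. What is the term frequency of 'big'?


Document has 16 words
Scanning for 'big':
Found at positions: [15]
Count = 1

1


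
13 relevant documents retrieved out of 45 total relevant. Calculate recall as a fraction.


Recall = retrieved_relevant / total_relevant
= 13 / 45
= 13 / (13 + 32)
= 13/45

13/45


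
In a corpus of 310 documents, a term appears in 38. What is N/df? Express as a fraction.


IDF ratio = N / df
= 310 / 38
= 155/19

155/19


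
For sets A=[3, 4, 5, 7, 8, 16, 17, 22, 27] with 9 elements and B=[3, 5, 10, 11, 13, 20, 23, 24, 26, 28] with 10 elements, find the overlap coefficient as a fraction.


A intersect B = [3, 5]
|A intersect B| = 2
min(|A|, |B|) = min(9, 10) = 9
Overlap = 2 / 9 = 2/9

2/9


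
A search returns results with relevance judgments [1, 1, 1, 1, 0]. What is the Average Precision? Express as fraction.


Computing P@k for each relevant position:
Position 1: relevant, P@1 = 1/1 = 1
Position 2: relevant, P@2 = 2/2 = 1
Position 3: relevant, P@3 = 3/3 = 1
Position 4: relevant, P@4 = 4/4 = 1
Position 5: not relevant
Sum of P@k = 1 + 1 + 1 + 1 = 4
AP = 4 / 4 = 1

1


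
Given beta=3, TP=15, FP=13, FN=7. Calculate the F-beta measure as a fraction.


P = TP/(TP+FP) = 15/28 = 15/28
R = TP/(TP+FN) = 15/22 = 15/22
beta^2 = 3^2 = 9
(1 + beta^2) = 10
Numerator = (1+beta^2)*P*R = 1125/308
Denominator = beta^2*P + R = 135/28 + 15/22 = 1695/308
F_beta = 75/113

75/113


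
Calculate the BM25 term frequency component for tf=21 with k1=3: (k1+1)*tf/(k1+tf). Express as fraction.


BM25 TF component = (k1+1)*tf / (k1+tf)
k1 = 3, tf = 21
Numerator = (3+1)*21 = 84
Denominator = 3 + 21 = 24
= 84/24 = 7/2

7/2


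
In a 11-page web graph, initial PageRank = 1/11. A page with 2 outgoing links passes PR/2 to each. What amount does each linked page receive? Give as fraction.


Initial PR = 1/11 = 1/11
Outlinks = 2
Contribution per link = PR / outlinks
= 1/11 / 2
= 1/22

1/22


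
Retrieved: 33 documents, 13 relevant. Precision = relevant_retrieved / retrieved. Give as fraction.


Precision = relevant_retrieved / total_retrieved
= 13 / 33
= 13 / (13 + 20)
= 13/33

13/33


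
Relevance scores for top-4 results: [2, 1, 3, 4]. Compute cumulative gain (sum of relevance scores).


Cumulative Gain = sum of relevance scores
Position 1: rel=2, running sum=2
Position 2: rel=1, running sum=3
Position 3: rel=3, running sum=6
Position 4: rel=4, running sum=10
CG = 10

10


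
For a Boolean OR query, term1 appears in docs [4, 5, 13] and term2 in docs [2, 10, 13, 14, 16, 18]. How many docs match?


Boolean OR: find union of posting lists
term1 docs: [4, 5, 13]
term2 docs: [2, 10, 13, 14, 16, 18]
Union: [2, 4, 5, 10, 13, 14, 16, 18]
|union| = 8

8


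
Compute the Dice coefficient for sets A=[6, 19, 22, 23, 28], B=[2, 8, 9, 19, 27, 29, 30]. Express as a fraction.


A intersect B = [19]
|A intersect B| = 1
|A| = 5, |B| = 7
Dice = 2*1 / (5+7)
= 2 / 12 = 1/6

1/6


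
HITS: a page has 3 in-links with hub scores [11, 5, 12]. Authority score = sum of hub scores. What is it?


Authority = sum of hub scores of in-linkers
In-link 1: hub score = 11
In-link 2: hub score = 5
In-link 3: hub score = 12
Authority = 11 + 5 + 12 = 28

28


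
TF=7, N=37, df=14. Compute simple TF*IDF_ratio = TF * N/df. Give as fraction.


TF * (N/df)
= 7 * (37/14)
= 7 * 37/14
= 37/2

37/2


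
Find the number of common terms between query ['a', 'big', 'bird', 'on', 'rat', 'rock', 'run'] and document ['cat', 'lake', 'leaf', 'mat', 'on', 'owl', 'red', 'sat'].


Query terms: ['a', 'big', 'bird', 'on', 'rat', 'rock', 'run']
Document terms: ['cat', 'lake', 'leaf', 'mat', 'on', 'owl', 'red', 'sat']
Common terms: ['on']
Overlap count = 1

1


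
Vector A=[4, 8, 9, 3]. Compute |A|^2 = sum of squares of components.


|A|^2 = sum of squared components
A[0]^2 = 4^2 = 16
A[1]^2 = 8^2 = 64
A[2]^2 = 9^2 = 81
A[3]^2 = 3^2 = 9
Sum = 16 + 64 + 81 + 9 = 170

170


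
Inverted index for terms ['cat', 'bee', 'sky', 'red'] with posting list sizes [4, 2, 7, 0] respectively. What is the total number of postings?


Summing posting list sizes:
'cat': 4 postings
'bee': 2 postings
'sky': 7 postings
'red': 0 postings
Total = 4 + 2 + 7 + 0 = 13

13


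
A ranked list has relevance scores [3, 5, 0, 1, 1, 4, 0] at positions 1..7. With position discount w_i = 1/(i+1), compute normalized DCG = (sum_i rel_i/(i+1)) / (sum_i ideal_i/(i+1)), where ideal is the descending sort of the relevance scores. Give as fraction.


Position discount weights w_i = 1/(i+1) for i=1..7:
Weights = [1/2, 1/3, 1/4, 1/5, 1/6, 1/7, 1/8]
Actual relevance: [3, 5, 0, 1, 1, 4, 0]
DCG = 3/2 + 5/3 + 0/4 + 1/5 + 1/6 + 4/7 + 0/8 = 431/105
Ideal relevance (sorted desc): [5, 4, 3, 1, 1, 0, 0]
Ideal DCG = 5/2 + 4/3 + 3/4 + 1/5 + 1/6 + 0/7 + 0/8 = 99/20
nDCG = DCG / ideal_DCG = 431/105 / 99/20 = 1724/2079

1724/2079


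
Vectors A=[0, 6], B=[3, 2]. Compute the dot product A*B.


Dot product = sum of element-wise products
A[0]*B[0] = 0*3 = 0
A[1]*B[1] = 6*2 = 12
Sum = 0 + 12 = 12

12


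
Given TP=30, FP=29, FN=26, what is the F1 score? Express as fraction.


F1 = 2 * P * R / (P + R)
P = TP/(TP+FP) = 30/59 = 30/59
R = TP/(TP+FN) = 30/56 = 15/28
2 * P * R = 2 * 30/59 * 15/28 = 225/413
P + R = 30/59 + 15/28 = 1725/1652
F1 = 225/413 / 1725/1652 = 12/23

12/23


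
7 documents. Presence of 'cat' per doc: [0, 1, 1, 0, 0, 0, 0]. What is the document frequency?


Checking each document for 'cat':
Doc 1: absent
Doc 2: present
Doc 3: present
Doc 4: absent
Doc 5: absent
Doc 6: absent
Doc 7: absent
df = sum of presences = 0 + 1 + 1 + 0 + 0 + 0 + 0 = 2

2


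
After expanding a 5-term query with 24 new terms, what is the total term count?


Original terms: 5
Expansion terms: 24
Total = 5 + 24 = 29

29


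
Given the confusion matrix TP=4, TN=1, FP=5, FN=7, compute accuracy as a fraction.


Accuracy = (TP + TN) / (TP + TN + FP + FN)
TP + TN = 4 + 1 = 5
Total = 4 + 1 + 5 + 7 = 17
Accuracy = 5 / 17 = 5/17

5/17


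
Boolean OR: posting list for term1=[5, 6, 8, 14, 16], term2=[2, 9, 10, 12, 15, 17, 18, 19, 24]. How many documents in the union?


Boolean OR: find union of posting lists
term1 docs: [5, 6, 8, 14, 16]
term2 docs: [2, 9, 10, 12, 15, 17, 18, 19, 24]
Union: [2, 5, 6, 8, 9, 10, 12, 14, 15, 16, 17, 18, 19, 24]
|union| = 14

14


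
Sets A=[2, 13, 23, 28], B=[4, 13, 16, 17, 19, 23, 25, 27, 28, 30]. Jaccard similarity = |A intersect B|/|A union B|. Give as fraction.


A intersect B = [13, 23, 28]
|A intersect B| = 3
A union B = [2, 4, 13, 16, 17, 19, 23, 25, 27, 28, 30]
|A union B| = 11
Jaccard = 3/11 = 3/11

3/11


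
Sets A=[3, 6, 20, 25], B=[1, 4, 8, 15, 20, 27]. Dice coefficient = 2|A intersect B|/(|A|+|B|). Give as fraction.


A intersect B = [20]
|A intersect B| = 1
|A| = 4, |B| = 6
Dice = 2*1 / (4+6)
= 2 / 10 = 1/5

1/5


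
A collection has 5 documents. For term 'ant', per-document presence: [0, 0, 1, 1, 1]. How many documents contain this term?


Checking each document for 'ant':
Doc 1: absent
Doc 2: absent
Doc 3: present
Doc 4: present
Doc 5: present
df = sum of presences = 0 + 0 + 1 + 1 + 1 = 3

3


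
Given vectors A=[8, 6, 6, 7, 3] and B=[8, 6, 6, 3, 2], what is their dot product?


Dot product = sum of element-wise products
A[0]*B[0] = 8*8 = 64
A[1]*B[1] = 6*6 = 36
A[2]*B[2] = 6*6 = 36
A[3]*B[3] = 7*3 = 21
A[4]*B[4] = 3*2 = 6
Sum = 64 + 36 + 36 + 21 + 6 = 163

163


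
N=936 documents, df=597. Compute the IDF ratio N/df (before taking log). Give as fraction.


IDF ratio = N / df
= 936 / 597
= 312/199

312/199


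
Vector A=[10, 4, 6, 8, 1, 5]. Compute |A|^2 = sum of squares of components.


|A|^2 = sum of squared components
A[0]^2 = 10^2 = 100
A[1]^2 = 4^2 = 16
A[2]^2 = 6^2 = 36
A[3]^2 = 8^2 = 64
A[4]^2 = 1^2 = 1
A[5]^2 = 5^2 = 25
Sum = 100 + 16 + 36 + 64 + 1 + 25 = 242

242


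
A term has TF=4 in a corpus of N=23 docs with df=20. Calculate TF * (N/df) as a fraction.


TF * (N/df)
= 4 * (23/20)
= 4 * 23/20
= 23/5

23/5


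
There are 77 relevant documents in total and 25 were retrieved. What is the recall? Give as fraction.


Recall = retrieved_relevant / total_relevant
= 25 / 77
= 25 / (25 + 52)
= 25/77

25/77


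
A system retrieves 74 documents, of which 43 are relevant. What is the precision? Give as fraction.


Precision = relevant_retrieved / total_retrieved
= 43 / 74
= 43 / (43 + 31)
= 43/74

43/74


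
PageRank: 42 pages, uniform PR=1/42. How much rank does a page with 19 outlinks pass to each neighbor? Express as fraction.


Initial PR = 1/42 = 1/42
Outlinks = 19
Contribution per link = PR / outlinks
= 1/42 / 19
= 1/798

1/798
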